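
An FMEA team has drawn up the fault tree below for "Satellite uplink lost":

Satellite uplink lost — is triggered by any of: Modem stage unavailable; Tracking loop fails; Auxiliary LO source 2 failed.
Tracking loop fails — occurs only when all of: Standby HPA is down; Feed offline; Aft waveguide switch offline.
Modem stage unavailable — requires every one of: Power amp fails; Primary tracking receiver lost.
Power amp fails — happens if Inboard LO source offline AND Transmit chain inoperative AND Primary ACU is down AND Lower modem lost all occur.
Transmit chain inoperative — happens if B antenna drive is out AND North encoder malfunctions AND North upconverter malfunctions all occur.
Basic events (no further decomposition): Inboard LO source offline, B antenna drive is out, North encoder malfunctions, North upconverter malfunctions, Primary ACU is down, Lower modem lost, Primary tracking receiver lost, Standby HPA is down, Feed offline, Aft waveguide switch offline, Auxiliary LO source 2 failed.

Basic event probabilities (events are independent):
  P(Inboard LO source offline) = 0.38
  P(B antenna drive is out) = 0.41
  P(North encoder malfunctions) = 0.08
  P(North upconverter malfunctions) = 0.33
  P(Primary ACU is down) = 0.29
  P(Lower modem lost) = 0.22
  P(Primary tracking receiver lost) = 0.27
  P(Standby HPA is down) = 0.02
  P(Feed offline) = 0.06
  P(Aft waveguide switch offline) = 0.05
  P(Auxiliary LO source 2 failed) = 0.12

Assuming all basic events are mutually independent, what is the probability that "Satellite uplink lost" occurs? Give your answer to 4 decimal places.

P(Transmit chain inoperative) [AND] = 0.41 × 0.08 × 0.33 = 0.010824
P(Power amp fails) [AND] = 0.38 × 0.010824 × 0.29 × 0.22 = 0.000262
P(Modem stage unavailable) [AND] = 0.000262 × 0.27 = 0.000071
P(Tracking loop fails) [AND] = 0.02 × 0.06 × 0.05 = 0.000060
P(Satellite uplink lost) [OR] = 1 − (1−0.000071) × (1−0.000060) × (1−0.12) = 0.120115
Rounded to 4 decimal places: P(Satellite uplink lost) ≈ 0.1201.

0.1201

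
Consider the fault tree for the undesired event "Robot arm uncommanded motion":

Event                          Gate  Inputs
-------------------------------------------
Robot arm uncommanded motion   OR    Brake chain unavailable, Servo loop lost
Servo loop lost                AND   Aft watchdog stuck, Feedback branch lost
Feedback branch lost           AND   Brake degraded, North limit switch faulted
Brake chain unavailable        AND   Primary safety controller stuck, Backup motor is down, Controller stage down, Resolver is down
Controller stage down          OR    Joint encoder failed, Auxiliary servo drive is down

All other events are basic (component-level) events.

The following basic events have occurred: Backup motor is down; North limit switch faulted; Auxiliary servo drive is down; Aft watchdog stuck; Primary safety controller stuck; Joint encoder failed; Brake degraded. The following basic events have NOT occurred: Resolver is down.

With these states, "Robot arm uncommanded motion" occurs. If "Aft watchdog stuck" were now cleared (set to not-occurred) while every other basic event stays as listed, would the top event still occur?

Counterfactual: set "Aft watchdog stuck" to not occurred.
Controller stage down [OR]: Joint encoder failed=occurs, Auxiliary servo drive is down=occurs → at least one input occurs → occurs.
Brake chain unavailable [AND]: Primary safety controller stuck=occurs, Backup motor is down=occurs, Controller stage down=occurs, Resolver is down=not → not all inputs occur → does not occur.
Feedback branch lost [AND]: Brake degraded=occurs, North limit switch faulted=occurs → all inputs occur → occurs.
Servo loop lost [AND]: Aft watchdog stuck=not, Feedback branch lost=occurs → not all inputs occur → does not occur.
Robot arm uncommanded motion [OR]: Brake chain unavailable=not, Servo loop lost=not → no input occurs → does not occur.

No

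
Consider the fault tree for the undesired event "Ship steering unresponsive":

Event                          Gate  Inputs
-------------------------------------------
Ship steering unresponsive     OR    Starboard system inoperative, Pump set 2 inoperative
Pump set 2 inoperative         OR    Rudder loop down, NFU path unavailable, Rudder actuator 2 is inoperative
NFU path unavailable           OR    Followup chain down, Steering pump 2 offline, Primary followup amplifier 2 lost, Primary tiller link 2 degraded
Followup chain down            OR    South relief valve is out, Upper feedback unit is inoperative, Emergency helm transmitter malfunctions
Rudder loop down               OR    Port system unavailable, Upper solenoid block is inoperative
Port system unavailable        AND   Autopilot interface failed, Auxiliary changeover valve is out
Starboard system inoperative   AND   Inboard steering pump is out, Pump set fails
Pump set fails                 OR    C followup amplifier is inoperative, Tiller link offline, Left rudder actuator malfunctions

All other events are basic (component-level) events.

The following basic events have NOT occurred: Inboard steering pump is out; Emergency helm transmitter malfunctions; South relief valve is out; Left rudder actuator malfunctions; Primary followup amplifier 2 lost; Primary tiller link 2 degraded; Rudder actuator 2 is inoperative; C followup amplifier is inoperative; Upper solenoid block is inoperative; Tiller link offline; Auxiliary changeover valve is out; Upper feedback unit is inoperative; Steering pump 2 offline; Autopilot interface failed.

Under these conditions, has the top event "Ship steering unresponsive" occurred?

Pump set fails [OR]: C followup amplifier is inoperative=not, Tiller link offline=not, Left rudder actuator malfunctions=not → no input occurs → does not occur.
Starboard system inoperative [AND]: Inboard steering pump is out=not, Pump set fails=not → not all inputs occur → does not occur.
Port system unavailable [AND]: Autopilot interface failed=not, Auxiliary changeover valve is out=not → not all inputs occur → does not occur.
Rudder loop down [OR]: Port system unavailable=not, Upper solenoid block is inoperative=not → no input occurs → does not occur.
Followup chain down [OR]: South relief valve is out=not, Upper feedback unit is inoperative=not, Emergency helm transmitter malfunctions=not → no input occurs → does not occur.
NFU path unavailable [OR]: Followup chain down=not, Steering pump 2 offline=not, Primary followup amplifier 2 lost=not, Primary tiller link 2 degraded=not → no input occurs → does not occur.
Pump set 2 inoperative [OR]: Rudder loop down=not, NFU path unavailable=not, Rudder actuator 2 is inoperative=not → no input occurs → does not occur.
Ship steering unresponsive [OR]: Starboard system inoperative=not, Pump set 2 inoperative=not → no input occurs → does not occur.

No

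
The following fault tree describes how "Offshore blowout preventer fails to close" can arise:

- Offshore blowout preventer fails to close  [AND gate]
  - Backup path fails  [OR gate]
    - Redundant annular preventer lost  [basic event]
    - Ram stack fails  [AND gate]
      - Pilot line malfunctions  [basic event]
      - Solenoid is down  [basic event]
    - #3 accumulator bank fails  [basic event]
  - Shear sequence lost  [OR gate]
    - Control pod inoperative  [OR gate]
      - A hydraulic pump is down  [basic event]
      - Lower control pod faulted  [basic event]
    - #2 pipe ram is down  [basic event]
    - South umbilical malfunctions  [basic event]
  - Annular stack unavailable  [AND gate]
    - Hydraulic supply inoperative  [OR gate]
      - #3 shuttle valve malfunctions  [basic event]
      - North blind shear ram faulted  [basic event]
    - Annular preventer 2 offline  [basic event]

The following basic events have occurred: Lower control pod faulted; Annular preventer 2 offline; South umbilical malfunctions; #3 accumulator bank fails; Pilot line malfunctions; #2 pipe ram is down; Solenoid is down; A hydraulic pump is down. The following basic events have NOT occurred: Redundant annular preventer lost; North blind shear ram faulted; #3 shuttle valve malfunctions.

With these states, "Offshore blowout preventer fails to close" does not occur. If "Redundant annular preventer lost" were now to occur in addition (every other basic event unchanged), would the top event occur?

No

Counterfactual: set "Redundant annular preventer lost" to occurred.
Ram stack fails [AND]: Pilot line malfunctions=occurs, Solenoid is down=occurs → all inputs occur → occurs.
Backup path fails [OR]: Redundant annular preventer lost=occurs, Ram stack fails=occurs, #3 accumulator bank fails=occurs → at least one input occurs → occurs.
Control pod inoperative [OR]: A hydraulic pump is down=occurs, Lower control pod faulted=occurs → at least one input occurs → occurs.
Shear sequence lost [OR]: Control pod inoperative=occurs, #2 pipe ram is down=occurs, South umbilical malfunctions=occurs → at least one input occurs → occurs.
Hydraulic supply inoperative [OR]: #3 shuttle valve malfunctions=not, North blind shear ram faulted=not → no input occurs → does not occur.
Annular stack unavailable [AND]: Hydraulic supply inoperative=not, Annular preventer 2 offline=occurs → not all inputs occur → does not occur.
Offshore blowout preventer fails to close [AND]: Backup path fails=occurs, Shear sequence lost=occurs, Annular stack unavailable=not → not all inputs occur → does not occur.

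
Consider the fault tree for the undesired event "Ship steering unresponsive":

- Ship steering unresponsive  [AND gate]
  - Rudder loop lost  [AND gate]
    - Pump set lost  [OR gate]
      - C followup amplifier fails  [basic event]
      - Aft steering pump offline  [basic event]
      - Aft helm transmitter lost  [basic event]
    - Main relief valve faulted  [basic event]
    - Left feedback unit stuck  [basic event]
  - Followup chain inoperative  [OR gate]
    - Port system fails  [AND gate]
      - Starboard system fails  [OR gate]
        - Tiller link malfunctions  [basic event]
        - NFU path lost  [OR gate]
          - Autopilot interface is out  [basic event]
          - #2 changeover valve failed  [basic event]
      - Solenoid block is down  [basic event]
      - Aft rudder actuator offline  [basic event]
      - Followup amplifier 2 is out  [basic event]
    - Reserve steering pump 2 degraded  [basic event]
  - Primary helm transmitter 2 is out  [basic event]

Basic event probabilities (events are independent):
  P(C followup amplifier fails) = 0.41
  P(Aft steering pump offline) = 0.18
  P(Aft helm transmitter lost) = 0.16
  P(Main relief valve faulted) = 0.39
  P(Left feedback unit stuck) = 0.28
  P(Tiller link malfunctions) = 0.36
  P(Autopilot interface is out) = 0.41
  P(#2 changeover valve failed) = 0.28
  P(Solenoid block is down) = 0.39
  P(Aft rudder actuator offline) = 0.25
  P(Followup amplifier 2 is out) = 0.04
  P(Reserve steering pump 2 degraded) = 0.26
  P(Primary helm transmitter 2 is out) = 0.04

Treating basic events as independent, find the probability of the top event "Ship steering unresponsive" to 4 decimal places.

P(Pump set lost) [OR] = 1 − (1−0.41) × (1−0.18) × (1−0.16) = 0.593608
P(Rudder loop lost) [AND] = 0.593608 × 0.39 × 0.28 = 0.064822
P(NFU path lost) [OR] = 1 − (1−0.41) × (1−0.28) = 0.575200
P(Starboard system fails) [OR] = 1 − (1−0.36) × (1−0.575200) = 0.728128
P(Port system fails) [AND] = 0.728128 × 0.39 × 0.25 × 0.04 = 0.002840
P(Followup chain inoperative) [OR] = 1 − (1−0.002840) × (1−0.26) = 0.262102
P(Ship steering unresponsive) [AND] = 0.064822 × 0.262102 × 0.04 = 0.000680
Rounded to 4 decimal places: P(Ship steering unresponsive) ≈ 0.0007.

0.0007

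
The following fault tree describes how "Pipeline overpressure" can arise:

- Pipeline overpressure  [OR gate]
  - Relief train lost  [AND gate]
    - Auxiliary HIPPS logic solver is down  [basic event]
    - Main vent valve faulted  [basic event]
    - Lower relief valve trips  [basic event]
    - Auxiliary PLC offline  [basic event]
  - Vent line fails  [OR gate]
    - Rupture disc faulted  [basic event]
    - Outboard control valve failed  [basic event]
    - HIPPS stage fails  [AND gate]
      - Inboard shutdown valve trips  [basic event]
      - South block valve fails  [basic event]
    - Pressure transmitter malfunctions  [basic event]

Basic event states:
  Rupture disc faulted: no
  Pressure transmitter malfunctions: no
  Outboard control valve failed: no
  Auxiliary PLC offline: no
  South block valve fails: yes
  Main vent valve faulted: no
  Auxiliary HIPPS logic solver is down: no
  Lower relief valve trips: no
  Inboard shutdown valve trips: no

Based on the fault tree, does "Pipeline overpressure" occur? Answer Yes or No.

No

Relief train lost [AND]: Auxiliary HIPPS logic solver is down=not, Main vent valve faulted=not, Lower relief valve trips=not, Auxiliary PLC offline=not → not all inputs occur → does not occur.
HIPPS stage fails [AND]: Inboard shutdown valve trips=not, South block valve fails=occurs → not all inputs occur → does not occur.
Vent line fails [OR]: Rupture disc faulted=not, Outboard control valve failed=not, HIPPS stage fails=not, Pressure transmitter malfunctions=not → no input occurs → does not occur.
Pipeline overpressure [OR]: Relief train lost=not, Vent line fails=not → no input occurs → does not occur.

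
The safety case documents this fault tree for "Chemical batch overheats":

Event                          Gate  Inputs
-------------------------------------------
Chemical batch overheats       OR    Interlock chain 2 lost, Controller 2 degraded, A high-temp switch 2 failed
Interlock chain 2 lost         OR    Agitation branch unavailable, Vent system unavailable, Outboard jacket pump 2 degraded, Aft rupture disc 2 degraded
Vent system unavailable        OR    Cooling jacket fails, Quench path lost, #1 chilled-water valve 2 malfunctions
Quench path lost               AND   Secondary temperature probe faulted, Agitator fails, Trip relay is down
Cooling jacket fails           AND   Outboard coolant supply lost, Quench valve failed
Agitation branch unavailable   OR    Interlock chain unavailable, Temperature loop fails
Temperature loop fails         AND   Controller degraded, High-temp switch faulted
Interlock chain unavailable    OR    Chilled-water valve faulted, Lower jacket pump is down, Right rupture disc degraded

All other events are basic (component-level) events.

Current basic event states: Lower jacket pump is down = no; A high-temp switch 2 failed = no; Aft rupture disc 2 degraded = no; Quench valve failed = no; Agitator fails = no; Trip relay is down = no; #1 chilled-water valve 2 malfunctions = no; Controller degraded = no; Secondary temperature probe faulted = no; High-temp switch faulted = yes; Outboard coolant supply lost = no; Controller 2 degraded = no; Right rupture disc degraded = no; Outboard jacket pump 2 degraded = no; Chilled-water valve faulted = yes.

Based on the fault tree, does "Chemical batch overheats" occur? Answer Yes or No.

Interlock chain unavailable [OR]: Chilled-water valve faulted=occurs, Lower jacket pump is down=not, Right rupture disc degraded=not → at least one input occurs → occurs.
Temperature loop fails [AND]: Controller degraded=not, High-temp switch faulted=occurs → not all inputs occur → does not occur.
Agitation branch unavailable [OR]: Interlock chain unavailable=occurs, Temperature loop fails=not → at least one input occurs → occurs.
Cooling jacket fails [AND]: Outboard coolant supply lost=not, Quench valve failed=not → not all inputs occur → does not occur.
Quench path lost [AND]: Secondary temperature probe faulted=not, Agitator fails=not, Trip relay is down=not → not all inputs occur → does not occur.
Vent system unavailable [OR]: Cooling jacket fails=not, Quench path lost=not, #1 chilled-water valve 2 malfunctions=not → no input occurs → does not occur.
Interlock chain 2 lost [OR]: Agitation branch unavailable=occurs, Vent system unavailable=not, Outboard jacket pump 2 degraded=not, Aft rupture disc 2 degraded=not → at least one input occurs → occurs.
Chemical batch overheats [OR]: Interlock chain 2 lost=occurs, Controller 2 degraded=not, A high-temp switch 2 failed=not → at least one input occurs → occurs.

Yes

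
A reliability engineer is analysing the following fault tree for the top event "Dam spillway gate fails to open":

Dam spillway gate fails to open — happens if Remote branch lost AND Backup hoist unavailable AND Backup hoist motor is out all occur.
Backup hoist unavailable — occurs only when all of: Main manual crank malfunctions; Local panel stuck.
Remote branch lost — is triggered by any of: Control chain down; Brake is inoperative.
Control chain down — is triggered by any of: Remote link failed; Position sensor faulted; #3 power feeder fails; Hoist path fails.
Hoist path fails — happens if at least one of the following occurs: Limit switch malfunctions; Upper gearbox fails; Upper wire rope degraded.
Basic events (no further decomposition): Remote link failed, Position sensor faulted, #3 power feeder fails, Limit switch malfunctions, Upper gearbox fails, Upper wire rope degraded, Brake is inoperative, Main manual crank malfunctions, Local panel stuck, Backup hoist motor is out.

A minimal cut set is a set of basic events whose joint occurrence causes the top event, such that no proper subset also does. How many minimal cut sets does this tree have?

Hoist path fails [OR]: union of children's cut sets → 3 cut set(s).
Control chain down [OR]: union of children's cut sets → 6 cut set(s).
Remote branch lost [OR]: union of children's cut sets → 7 cut set(s).
Backup hoist unavailable [AND]: one cut set from each child combined → 1 × 1 = 1 cut set(s).
Dam spillway gate fails to open [AND]: one cut set from each child combined → 7 × 1 × 1 = 7 cut set(s).
Minimal cut sets: {Backup hoist motor is out, Local panel stuck, Main manual crank malfunctions, Remote link failed}; {Backup hoist motor is out, Local panel stuck, Main manual crank malfunctions, Position sensor faulted}; {#3 power feeder fails, Backup hoist motor is out, Local panel stuck, Main manual crank malfunctions}; {Backup hoist motor is out, Limit switch malfunctions, Local panel stuck, Main manual crank malfunctions}; {Backup hoist motor is out, Local panel stuck, Main manual crank malfunctions, Upper gearbox fails}; {Backup hoist motor is out, Local panel stuck, Main manual crank malfunctions, Upper wire rope degraded}; {Backup hoist motor is out, Brake is inoperative, Local panel stuck, Main manual crank malfunctions}.

7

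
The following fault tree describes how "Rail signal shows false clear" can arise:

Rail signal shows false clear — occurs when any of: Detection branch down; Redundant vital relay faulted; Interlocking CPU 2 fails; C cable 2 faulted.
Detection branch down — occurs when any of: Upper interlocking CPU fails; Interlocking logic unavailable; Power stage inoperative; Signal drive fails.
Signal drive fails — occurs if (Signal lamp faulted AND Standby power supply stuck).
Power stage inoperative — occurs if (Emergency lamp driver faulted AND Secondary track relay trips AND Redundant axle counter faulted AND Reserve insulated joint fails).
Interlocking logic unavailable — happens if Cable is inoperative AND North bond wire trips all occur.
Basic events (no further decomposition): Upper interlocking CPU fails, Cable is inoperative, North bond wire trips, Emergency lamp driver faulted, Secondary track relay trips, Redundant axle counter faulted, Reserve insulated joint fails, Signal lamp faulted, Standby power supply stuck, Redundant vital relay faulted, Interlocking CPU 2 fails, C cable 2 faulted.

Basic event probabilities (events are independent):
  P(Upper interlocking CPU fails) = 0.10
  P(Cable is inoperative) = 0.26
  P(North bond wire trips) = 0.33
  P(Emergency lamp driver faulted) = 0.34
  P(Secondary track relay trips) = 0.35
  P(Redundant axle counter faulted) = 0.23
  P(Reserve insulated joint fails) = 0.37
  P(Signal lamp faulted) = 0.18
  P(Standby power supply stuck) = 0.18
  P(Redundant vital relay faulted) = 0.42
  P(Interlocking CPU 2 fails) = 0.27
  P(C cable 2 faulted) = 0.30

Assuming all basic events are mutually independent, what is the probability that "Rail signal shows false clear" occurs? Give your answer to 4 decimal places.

P(Interlocking logic unavailable) [AND] = 0.26 × 0.33 = 0.085800
P(Power stage inoperative) [AND] = 0.34 × 0.35 × 0.23 × 0.37 = 0.010127
P(Signal drive fails) [AND] = 0.18 × 0.18 = 0.032400
P(Detection branch down) [OR] = 1 − (1−0.10) × (1−0.085800) × (1−0.010127) × (1−0.032400) = 0.211940
P(Rail signal shows false clear) [OR] = 1 − (1−0.211940) × (1−0.42) × (1−0.27) × (1−0.30) = 0.766435
Rounded to 4 decimal places: P(Rail signal shows false clear) ≈ 0.7664.

0.7664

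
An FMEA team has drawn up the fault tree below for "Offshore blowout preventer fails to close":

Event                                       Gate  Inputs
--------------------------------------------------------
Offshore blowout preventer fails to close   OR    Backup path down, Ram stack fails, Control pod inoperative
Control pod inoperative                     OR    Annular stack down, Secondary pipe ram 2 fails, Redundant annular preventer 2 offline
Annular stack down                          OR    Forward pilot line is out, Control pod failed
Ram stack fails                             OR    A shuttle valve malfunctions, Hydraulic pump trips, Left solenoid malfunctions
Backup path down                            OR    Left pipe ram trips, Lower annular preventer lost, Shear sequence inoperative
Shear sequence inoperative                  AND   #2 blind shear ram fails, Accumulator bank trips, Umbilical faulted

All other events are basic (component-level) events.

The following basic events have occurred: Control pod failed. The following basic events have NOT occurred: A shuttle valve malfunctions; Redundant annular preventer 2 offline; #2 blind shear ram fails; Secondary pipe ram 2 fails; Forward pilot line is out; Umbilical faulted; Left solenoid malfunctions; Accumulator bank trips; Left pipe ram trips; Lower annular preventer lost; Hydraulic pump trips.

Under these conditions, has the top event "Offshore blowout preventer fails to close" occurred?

Shear sequence inoperative [AND]: #2 blind shear ram fails=not, Accumulator bank trips=not, Umbilical faulted=not → not all inputs occur → does not occur.
Backup path down [OR]: Left pipe ram trips=not, Lower annular preventer lost=not, Shear sequence inoperative=not → no input occurs → does not occur.
Ram stack fails [OR]: A shuttle valve malfunctions=not, Hydraulic pump trips=not, Left solenoid malfunctions=not → no input occurs → does not occur.
Annular stack down [OR]: Forward pilot line is out=not, Control pod failed=occurs → at least one input occurs → occurs.
Control pod inoperative [OR]: Annular stack down=occurs, Secondary pipe ram 2 fails=not, Redundant annular preventer 2 offline=not → at least one input occurs → occurs.
Offshore blowout preventer fails to close [OR]: Backup path down=not, Ram stack fails=not, Control pod inoperative=occurs → at least one input occurs → occurs.

Yes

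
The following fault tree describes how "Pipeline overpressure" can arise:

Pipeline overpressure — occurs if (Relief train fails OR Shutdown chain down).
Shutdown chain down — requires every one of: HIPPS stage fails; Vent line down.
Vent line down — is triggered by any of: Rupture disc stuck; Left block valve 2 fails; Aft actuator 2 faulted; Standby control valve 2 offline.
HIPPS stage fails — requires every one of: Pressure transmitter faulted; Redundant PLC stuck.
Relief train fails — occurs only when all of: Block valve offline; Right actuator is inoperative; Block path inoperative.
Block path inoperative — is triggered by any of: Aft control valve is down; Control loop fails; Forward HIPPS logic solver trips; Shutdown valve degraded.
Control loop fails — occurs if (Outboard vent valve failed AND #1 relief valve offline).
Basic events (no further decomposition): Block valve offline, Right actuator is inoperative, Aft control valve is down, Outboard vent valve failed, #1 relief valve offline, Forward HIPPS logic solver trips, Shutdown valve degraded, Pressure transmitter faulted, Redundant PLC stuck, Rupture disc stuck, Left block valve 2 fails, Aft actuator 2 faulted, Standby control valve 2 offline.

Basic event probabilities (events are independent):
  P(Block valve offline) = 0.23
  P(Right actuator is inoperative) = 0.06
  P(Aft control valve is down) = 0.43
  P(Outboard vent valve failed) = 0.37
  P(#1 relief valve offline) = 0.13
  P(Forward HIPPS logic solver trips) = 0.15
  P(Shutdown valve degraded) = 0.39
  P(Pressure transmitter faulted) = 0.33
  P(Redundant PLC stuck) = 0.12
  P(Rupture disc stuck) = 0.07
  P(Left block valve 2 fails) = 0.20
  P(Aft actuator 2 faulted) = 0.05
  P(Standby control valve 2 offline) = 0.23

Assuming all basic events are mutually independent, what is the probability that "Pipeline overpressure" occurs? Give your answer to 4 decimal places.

0.0278

P(Control loop fails) [AND] = 0.37 × 0.13 = 0.048100
P(Block path inoperative) [OR] = 1 − (1−0.43) × (1−0.048100) × (1−0.15) × (1−0.39) = 0.718671
P(Relief train fails) [AND] = 0.23 × 0.06 × 0.718671 = 0.009918
P(HIPPS stage fails) [AND] = 0.33 × 0.12 = 0.039600
P(Vent line down) [OR] = 1 − (1−0.07) × (1−0.20) × (1−0.05) × (1−0.23) = 0.455764
P(Shutdown chain down) [AND] = 0.039600 × 0.455764 = 0.018048
P(Pipeline overpressure) [OR] = 1 − (1−0.009918) × (1−0.018048) = 0.027787
Rounded to 4 decimal places: P(Pipeline overpressure) ≈ 0.0278.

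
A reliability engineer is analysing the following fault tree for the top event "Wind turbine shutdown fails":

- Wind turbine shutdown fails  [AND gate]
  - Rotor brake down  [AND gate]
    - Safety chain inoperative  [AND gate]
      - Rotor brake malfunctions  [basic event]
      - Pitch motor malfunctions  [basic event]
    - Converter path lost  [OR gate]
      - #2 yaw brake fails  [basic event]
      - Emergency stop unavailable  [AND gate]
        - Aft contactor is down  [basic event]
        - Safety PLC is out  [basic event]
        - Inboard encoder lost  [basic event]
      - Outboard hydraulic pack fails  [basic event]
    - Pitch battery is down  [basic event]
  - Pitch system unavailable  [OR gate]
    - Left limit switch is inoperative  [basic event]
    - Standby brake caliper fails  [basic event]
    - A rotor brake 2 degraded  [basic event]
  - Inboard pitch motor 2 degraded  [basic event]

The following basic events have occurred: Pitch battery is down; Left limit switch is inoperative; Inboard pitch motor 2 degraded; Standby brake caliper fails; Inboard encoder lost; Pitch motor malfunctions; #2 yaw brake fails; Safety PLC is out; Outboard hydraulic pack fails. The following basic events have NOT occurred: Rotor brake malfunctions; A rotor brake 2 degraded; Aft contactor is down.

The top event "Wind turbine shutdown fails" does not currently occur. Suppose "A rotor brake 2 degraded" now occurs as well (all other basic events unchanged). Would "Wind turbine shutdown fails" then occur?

No

Counterfactual: set "A rotor brake 2 degraded" to occurred.
Safety chain inoperative [AND]: Rotor brake malfunctions=not, Pitch motor malfunctions=occurs → not all inputs occur → does not occur.
Emergency stop unavailable [AND]: Aft contactor is down=not, Safety PLC is out=occurs, Inboard encoder lost=occurs → not all inputs occur → does not occur.
Converter path lost [OR]: #2 yaw brake fails=occurs, Emergency stop unavailable=not, Outboard hydraulic pack fails=occurs → at least one input occurs → occurs.
Rotor brake down [AND]: Safety chain inoperative=not, Converter path lost=occurs, Pitch battery is down=occurs → not all inputs occur → does not occur.
Pitch system unavailable [OR]: Left limit switch is inoperative=occurs, Standby brake caliper fails=occurs, A rotor brake 2 degraded=occurs → at least one input occurs → occurs.
Wind turbine shutdown fails [AND]: Rotor brake down=not, Pitch system unavailable=occurs, Inboard pitch motor 2 degraded=occurs → not all inputs occur → does not occur.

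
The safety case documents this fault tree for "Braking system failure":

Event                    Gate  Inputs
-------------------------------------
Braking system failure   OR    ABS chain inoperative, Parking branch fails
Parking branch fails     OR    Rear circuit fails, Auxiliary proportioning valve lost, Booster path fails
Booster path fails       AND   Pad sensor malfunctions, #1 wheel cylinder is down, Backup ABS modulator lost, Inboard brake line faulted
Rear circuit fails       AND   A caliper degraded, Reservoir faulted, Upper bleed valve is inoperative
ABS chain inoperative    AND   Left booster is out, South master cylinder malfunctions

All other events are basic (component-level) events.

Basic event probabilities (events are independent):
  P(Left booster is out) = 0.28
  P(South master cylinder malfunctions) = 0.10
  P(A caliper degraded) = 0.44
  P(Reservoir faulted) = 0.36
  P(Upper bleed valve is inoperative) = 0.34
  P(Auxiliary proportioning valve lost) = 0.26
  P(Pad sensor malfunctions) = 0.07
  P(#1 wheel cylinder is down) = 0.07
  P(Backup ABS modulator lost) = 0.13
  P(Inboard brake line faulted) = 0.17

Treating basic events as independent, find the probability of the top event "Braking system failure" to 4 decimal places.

P(ABS chain inoperative) [AND] = 0.28 × 0.10 = 0.028000
P(Rear circuit fails) [AND] = 0.44 × 0.36 × 0.34 = 0.053856
P(Booster path fails) [AND] = 0.07 × 0.07 × 0.13 × 0.17 = 0.000108
P(Parking branch fails) [OR] = 1 − (1−0.053856) × (1−0.26) × (1−0.000108) = 0.299929
P(Braking system failure) [OR] = 1 − (1−0.028000) × (1−0.299929) = 0.319531
Rounded to 4 decimal places: P(Braking system failure) ≈ 0.3195.

0.3195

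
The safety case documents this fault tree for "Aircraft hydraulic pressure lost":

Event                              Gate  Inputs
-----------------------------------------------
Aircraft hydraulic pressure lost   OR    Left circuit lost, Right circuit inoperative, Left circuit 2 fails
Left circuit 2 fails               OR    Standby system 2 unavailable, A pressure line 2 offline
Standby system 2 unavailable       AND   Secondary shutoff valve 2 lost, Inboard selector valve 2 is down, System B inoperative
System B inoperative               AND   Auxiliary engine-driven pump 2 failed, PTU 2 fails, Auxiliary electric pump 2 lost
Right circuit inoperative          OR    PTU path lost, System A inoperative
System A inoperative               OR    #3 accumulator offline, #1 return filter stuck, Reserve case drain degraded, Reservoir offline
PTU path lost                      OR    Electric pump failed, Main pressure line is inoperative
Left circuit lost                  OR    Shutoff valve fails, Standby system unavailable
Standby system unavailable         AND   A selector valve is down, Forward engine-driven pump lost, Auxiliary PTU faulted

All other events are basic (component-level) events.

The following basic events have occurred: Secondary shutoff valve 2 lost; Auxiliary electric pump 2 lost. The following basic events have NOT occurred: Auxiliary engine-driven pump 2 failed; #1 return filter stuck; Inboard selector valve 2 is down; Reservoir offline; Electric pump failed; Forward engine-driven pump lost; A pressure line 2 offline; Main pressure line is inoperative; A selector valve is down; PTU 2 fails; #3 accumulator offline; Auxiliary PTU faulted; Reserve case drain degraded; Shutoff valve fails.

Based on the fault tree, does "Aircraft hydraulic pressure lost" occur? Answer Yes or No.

Standby system unavailable [AND]: A selector valve is down=not, Forward engine-driven pump lost=not, Auxiliary PTU faulted=not → not all inputs occur → does not occur.
Left circuit lost [OR]: Shutoff valve fails=not, Standby system unavailable=not → no input occurs → does not occur.
PTU path lost [OR]: Electric pump failed=not, Main pressure line is inoperative=not → no input occurs → does not occur.
System A inoperative [OR]: #3 accumulator offline=not, #1 return filter stuck=not, Reserve case drain degraded=not, Reservoir offline=not → no input occurs → does not occur.
Right circuit inoperative [OR]: PTU path lost=not, System A inoperative=not → no input occurs → does not occur.
System B inoperative [AND]: Auxiliary engine-driven pump 2 failed=not, PTU 2 fails=not, Auxiliary electric pump 2 lost=occurs → not all inputs occur → does not occur.
Standby system 2 unavailable [AND]: Secondary shutoff valve 2 lost=occurs, Inboard selector valve 2 is down=not, System B inoperative=not → not all inputs occur → does not occur.
Left circuit 2 fails [OR]: Standby system 2 unavailable=not, A pressure line 2 offline=not → no input occurs → does not occur.
Aircraft hydraulic pressure lost [OR]: Left circuit lost=not, Right circuit inoperative=not, Left circuit 2 fails=not → no input occurs → does not occur.

No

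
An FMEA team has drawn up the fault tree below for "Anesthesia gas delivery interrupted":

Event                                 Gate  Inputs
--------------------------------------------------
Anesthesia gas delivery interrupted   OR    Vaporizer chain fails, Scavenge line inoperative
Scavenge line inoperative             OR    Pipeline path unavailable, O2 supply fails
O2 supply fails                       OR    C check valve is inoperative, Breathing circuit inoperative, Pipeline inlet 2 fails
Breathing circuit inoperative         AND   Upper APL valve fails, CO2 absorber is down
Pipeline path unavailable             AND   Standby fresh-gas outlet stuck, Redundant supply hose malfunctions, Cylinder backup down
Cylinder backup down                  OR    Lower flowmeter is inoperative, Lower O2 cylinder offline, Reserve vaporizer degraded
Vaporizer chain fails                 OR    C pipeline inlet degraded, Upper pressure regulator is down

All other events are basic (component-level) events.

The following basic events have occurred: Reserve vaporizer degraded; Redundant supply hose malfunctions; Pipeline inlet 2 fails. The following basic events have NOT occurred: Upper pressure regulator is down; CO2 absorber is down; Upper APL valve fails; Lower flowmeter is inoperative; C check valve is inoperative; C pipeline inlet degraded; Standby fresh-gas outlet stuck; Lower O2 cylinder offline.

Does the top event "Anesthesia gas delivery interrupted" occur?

Vaporizer chain fails [OR]: C pipeline inlet degraded=not, Upper pressure regulator is down=not → no input occurs → does not occur.
Cylinder backup down [OR]: Lower flowmeter is inoperative=not, Lower O2 cylinder offline=not, Reserve vaporizer degraded=occurs → at least one input occurs → occurs.
Pipeline path unavailable [AND]: Standby fresh-gas outlet stuck=not, Redundant supply hose malfunctions=occurs, Cylinder backup down=occurs → not all inputs occur → does not occur.
Breathing circuit inoperative [AND]: Upper APL valve fails=not, CO2 absorber is down=not → not all inputs occur → does not occur.
O2 supply fails [OR]: C check valve is inoperative=not, Breathing circuit inoperative=not, Pipeline inlet 2 fails=occurs → at least one input occurs → occurs.
Scavenge line inoperative [OR]: Pipeline path unavailable=not, O2 supply fails=occurs → at least one input occurs → occurs.
Anesthesia gas delivery interrupted [OR]: Vaporizer chain fails=not, Scavenge line inoperative=occurs → at least one input occurs → occurs.

Yes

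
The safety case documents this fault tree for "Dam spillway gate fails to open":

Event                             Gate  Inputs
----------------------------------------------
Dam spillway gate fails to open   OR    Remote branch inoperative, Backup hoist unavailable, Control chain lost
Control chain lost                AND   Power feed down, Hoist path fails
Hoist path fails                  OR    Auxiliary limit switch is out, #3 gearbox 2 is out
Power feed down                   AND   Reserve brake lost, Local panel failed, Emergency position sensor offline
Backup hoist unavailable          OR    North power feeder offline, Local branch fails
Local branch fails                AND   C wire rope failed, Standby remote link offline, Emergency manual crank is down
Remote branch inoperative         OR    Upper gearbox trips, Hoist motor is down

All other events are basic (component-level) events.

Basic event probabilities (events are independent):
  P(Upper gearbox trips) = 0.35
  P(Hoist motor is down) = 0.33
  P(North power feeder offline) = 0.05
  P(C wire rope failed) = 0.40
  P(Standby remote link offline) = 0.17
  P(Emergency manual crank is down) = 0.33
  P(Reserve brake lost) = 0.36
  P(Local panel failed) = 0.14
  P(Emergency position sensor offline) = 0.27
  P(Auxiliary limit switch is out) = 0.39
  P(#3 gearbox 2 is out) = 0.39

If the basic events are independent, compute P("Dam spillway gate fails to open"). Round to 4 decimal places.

P(Remote branch inoperative) [OR] = 1 − (1−0.35) × (1−0.33) = 0.564500
P(Local branch fails) [AND] = 0.40 × 0.17 × 0.33 = 0.022440
P(Backup hoist unavailable) [OR] = 1 − (1−0.05) × (1−0.022440) = 0.071318
P(Power feed down) [AND] = 0.36 × 0.14 × 0.27 = 0.013608
P(Hoist path fails) [OR] = 1 − (1−0.39) × (1−0.39) = 0.627900
P(Control chain lost) [AND] = 0.013608 × 0.627900 = 0.008544
P(Dam spillway gate fails to open) [OR] = 1 − (1−0.564500) × (1−0.071318) × (1−0.008544) = 0.599015
Rounded to 4 decimal places: P(Dam spillway gate fails to open) ≈ 0.5990.

0.5990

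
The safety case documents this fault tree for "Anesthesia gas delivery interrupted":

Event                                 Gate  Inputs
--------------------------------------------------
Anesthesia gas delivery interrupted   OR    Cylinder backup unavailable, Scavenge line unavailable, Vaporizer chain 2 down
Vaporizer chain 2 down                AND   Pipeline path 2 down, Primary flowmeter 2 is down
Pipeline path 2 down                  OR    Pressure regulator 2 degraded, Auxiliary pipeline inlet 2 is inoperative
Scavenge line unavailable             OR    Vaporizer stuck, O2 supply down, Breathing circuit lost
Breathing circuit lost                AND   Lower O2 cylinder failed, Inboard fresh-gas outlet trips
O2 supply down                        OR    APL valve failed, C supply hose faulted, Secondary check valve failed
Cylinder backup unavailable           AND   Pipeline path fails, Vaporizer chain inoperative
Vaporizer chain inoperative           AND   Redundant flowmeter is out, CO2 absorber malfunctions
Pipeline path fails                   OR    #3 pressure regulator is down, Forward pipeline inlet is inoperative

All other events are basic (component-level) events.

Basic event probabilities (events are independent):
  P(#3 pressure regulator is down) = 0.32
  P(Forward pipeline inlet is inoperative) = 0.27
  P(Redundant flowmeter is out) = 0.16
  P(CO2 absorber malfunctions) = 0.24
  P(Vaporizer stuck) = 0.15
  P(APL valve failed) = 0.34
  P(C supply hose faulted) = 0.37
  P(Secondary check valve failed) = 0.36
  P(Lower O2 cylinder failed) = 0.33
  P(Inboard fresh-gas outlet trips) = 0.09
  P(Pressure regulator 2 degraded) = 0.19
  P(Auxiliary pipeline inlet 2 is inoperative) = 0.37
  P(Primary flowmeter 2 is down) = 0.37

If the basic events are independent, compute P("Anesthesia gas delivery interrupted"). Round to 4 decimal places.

P(Pipeline path fails) [OR] = 1 − (1−0.32) × (1−0.27) = 0.503600
P(Vaporizer chain inoperative) [AND] = 0.16 × 0.24 = 0.038400
P(Cylinder backup unavailable) [AND] = 0.503600 × 0.038400 = 0.019338
P(O2 supply down) [OR] = 1 − (1−0.34) × (1−0.37) × (1−0.36) = 0.733888
P(Breathing circuit lost) [AND] = 0.33 × 0.09 = 0.029700
P(Scavenge line unavailable) [OR] = 1 − (1−0.15) × (1−0.733888) × (1−0.029700) = 0.780523
P(Pipeline path 2 down) [OR] = 1 − (1−0.19) × (1−0.37) = 0.489700
P(Vaporizer chain 2 down) [AND] = 0.489700 × 0.37 = 0.181189
P(Anesthesia gas delivery interrupted) [OR] = 1 − (1−0.019338) × (1−0.780523) × (1−0.181189) = 0.823765
Rounded to 4 decimal places: P(Anesthesia gas delivery interrupted) ≈ 0.8238.

0.8238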